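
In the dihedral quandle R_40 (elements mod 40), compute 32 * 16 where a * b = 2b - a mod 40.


32 * 16 = 2*16 - 32 mod 40
= 32 - 32 mod 40
= 0 mod 40 = 0

0


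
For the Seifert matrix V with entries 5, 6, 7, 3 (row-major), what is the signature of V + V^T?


Step 1: V + V^T = [[10, 13], [13, 6]]
Step 2: trace = 16, det = -109
Step 3: Discriminant = 16^2 - 4*(-109) = 692
Step 4: Eigenvalues: 21.1529, -5.15295
Step 5: Signature = (# positive eigenvalues) - (# negative eigenvalues) = 0

0


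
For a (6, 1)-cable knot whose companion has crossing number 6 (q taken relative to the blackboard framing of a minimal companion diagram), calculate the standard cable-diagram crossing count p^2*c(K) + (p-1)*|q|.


Step 1: Each of the c(K) crossings of the companion diagram becomes p*p = p^2 crossings among the p parallel strands, and each of the |q| twists s_1 s_2 ... s_(p-1) adds (p-1) crossings.
  Crossings = p^2 * c(K) + (p-1)*|q|
Step 2: = 6^2 * 6 + (6-1)*1
Step 3: = 36*6 + 5*1
Step 4: = 216 + 5 = 221

221


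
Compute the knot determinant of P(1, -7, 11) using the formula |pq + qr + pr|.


Step 1: Compute pq + qr + pr.
pq = 1*(-7) = -7
qr = (-7)*11 = -77
pr = 1*11 = 11
pq + qr + pr = -7 + (-77) + 11 = -73
Step 2: Take absolute value.
det(P(1,-7,11)) = |-73| = 73

73


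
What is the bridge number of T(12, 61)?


The bridge number of T(p,q) is min(p,q).
min(12, 61) = 12

12


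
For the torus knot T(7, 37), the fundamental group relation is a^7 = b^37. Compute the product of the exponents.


The relation is a^7 = b^37.
Product of exponents = 7 * 37
= 259

259


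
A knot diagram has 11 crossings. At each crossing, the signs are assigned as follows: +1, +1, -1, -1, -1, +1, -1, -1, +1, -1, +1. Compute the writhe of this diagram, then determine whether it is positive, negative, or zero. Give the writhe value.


Step 1: Count positive crossings (+1).
Positive crossings: 5
Step 2: Count negative crossings (-1).
Negative crossings: 6
Step 3: Writhe = (positive) - (negative)
w = 5 - 6 = -1
Step 4: |w| = 1, and w is negative

-1


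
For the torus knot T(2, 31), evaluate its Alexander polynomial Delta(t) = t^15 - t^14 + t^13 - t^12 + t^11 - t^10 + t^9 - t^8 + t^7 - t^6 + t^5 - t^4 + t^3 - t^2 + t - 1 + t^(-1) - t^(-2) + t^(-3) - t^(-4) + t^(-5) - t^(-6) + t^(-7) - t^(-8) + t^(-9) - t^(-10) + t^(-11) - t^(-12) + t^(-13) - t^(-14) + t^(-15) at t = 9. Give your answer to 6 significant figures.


Substituting t = 9 into Delta(t) = t^15 - t^14 + t^13 - t^12 + t^11 - t^10 + t^9 - t^8 + t^7 - t^6 + t^5 - t^4 + t^3 - t^2 + t - 1 + t^(-1) - t^(-2) + t^(-3) - t^(-4) + t^(-5) - t^(-6) + t^(-7) - t^(-8) + t^(-9) - t^(-10) + t^(-11) - t^(-12) + t^(-13) - t^(-14) + t^(-15):
Term values: (205891132094649) + (-22876792454961) + (2541865828329) + (-282429536481) + (31381059609) + (-3486784401) + (387420489) + (-43046721) + (4782969) + (-531441) + (59049) + (-6561) + (729) + (-81) + (9) + (-1) + (0.111111) + (-0.0123457) + (0.00137174) + (-0.000152416) + (1.69351e-05) + (-1.88168e-06) + (2.09075e-07) + (-2.32306e-08) + (2.58117e-09) + (-2.86797e-10) + (3.18664e-11) + (-3.54071e-12) + (3.93412e-13) + (-4.37124e-14) + (4.85694e-15)
Sum = 1.853020189e+14
Rounded to 6 significant figures: 1.85302e+14

1.85302e+14


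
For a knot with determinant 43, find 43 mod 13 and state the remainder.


Step 1: A knot is p-colorable if and only if p divides its determinant.
Step 2: Compute 43 mod 13.
43 = 3 * 13 + 4
Step 3: 43 mod 13 = 4
Step 4: The knot is 13-colorable: no

4


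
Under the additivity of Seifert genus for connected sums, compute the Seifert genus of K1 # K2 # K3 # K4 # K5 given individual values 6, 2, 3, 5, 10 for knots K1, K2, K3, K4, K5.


The Seifert genus is additive under connected sum.
Seifert genus(K1 # K2 # K3 # K4 # K5) = (6) + (2) + (3) + (5) + (10)
= 26

26


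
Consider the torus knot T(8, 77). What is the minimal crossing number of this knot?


For a torus knot T(p, q) with gcd(p,q)=1,
the crossing number is min(p*(q-1), q*(p-1)).
p*(q-1) = 8*76 = 608
q*(p-1) = 77*7 = 539
min(608, 539) = 539

539


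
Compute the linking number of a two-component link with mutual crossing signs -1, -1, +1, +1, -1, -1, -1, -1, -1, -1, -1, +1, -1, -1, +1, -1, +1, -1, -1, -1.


Step 1: Count positive crossings: 5
Step 2: Count negative crossings: 15
Step 3: Sum of signs = 5 - 15 = -10
Step 4: Linking number = sum/2 = -10/2 = -5

-5


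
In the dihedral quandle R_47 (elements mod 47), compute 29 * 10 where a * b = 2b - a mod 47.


29 * 10 = 2*10 - 29 mod 47
= 20 - 29 mod 47
= -9 mod 47 = 38

38


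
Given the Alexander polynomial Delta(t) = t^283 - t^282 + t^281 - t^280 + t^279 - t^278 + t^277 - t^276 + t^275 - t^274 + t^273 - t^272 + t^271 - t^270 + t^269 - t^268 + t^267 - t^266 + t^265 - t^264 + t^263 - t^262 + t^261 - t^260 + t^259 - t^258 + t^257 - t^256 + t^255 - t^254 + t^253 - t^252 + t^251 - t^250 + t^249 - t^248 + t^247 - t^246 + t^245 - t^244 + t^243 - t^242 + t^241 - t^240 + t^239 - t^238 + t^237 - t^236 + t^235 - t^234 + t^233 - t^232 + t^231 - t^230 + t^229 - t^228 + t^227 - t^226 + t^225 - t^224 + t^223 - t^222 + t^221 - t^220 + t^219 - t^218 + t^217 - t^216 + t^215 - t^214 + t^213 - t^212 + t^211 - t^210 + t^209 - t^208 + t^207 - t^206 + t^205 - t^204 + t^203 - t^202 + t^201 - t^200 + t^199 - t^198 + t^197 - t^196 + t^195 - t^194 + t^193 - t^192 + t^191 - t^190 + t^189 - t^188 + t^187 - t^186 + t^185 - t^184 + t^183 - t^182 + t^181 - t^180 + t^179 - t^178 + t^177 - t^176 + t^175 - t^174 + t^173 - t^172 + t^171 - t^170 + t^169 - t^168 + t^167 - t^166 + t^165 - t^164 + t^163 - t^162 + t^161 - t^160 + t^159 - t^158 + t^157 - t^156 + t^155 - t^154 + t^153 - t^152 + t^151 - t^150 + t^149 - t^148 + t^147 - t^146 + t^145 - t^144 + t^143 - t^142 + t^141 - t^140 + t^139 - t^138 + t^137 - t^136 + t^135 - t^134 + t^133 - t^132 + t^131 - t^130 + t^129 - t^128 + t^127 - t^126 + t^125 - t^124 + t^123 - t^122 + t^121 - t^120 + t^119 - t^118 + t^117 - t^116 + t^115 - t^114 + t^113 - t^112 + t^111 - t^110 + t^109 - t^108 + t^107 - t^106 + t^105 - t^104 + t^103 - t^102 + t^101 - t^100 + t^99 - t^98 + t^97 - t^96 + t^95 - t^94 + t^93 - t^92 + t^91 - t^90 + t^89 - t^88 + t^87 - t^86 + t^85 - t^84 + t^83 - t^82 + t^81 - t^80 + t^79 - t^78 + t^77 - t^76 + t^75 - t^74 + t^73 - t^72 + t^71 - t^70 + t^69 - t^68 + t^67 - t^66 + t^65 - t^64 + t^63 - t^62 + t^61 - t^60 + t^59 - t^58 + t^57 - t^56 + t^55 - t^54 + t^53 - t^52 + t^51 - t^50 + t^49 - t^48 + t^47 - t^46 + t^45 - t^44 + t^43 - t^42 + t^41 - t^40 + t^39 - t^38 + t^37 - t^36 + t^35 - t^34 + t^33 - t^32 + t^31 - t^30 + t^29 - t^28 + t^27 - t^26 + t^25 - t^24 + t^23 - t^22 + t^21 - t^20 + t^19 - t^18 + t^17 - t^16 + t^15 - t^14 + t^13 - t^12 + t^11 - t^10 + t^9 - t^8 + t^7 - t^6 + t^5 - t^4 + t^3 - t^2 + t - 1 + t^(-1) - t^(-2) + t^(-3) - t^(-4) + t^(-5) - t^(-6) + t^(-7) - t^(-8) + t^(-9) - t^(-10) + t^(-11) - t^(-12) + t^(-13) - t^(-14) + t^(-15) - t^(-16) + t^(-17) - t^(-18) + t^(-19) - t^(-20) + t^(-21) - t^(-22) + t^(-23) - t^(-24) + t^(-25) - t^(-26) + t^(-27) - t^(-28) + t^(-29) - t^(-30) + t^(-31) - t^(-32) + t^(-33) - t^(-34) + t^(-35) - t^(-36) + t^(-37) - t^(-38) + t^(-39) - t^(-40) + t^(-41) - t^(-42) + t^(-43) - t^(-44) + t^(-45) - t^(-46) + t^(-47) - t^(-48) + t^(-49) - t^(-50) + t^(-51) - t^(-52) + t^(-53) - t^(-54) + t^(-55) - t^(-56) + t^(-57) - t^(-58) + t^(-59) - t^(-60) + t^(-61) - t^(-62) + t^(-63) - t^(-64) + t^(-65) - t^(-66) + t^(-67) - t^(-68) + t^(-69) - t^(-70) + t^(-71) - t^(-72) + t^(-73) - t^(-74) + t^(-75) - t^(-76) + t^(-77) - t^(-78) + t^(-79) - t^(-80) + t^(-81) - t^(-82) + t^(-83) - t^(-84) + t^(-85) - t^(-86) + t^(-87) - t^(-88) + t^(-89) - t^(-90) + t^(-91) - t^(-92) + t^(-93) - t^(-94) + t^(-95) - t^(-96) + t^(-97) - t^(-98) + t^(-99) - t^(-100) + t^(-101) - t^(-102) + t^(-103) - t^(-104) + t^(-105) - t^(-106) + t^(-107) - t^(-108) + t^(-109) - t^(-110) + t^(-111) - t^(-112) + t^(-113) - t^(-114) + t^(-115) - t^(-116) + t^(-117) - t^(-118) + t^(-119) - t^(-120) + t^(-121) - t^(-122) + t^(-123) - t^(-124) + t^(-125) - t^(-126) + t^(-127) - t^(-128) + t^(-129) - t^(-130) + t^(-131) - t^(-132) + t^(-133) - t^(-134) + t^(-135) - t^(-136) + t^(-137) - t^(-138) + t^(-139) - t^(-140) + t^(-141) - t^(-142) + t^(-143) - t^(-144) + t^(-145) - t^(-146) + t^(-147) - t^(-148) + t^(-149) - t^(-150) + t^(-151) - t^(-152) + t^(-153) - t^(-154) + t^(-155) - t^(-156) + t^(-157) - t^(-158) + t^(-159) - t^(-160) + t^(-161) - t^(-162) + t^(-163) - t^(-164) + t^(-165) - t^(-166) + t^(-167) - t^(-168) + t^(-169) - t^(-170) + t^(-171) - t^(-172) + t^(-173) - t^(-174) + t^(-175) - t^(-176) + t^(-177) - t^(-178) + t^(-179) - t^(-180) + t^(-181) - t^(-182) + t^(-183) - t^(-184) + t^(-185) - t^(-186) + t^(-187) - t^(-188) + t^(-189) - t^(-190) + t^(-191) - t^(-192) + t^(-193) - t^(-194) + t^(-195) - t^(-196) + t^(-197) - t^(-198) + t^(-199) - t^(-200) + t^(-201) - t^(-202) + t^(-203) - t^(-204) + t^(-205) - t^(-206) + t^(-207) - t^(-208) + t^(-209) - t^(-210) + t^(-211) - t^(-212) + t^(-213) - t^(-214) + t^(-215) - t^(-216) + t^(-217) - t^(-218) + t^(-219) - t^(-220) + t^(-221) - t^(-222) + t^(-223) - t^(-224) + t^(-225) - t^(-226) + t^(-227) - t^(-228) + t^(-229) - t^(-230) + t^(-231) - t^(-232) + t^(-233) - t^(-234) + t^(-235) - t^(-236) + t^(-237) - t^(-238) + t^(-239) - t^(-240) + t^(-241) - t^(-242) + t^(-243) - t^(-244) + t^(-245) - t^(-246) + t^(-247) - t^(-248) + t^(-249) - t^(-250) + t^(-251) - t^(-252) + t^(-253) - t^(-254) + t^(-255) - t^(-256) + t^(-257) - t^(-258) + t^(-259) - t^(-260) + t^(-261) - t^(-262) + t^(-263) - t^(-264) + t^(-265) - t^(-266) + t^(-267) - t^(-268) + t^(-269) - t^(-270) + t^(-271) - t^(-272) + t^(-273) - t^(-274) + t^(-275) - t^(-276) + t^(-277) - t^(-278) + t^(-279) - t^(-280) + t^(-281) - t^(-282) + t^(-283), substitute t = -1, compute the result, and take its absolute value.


Step 1: The polynomial has 567 terms with alternating signs, exponents from 283 down to -283.
Step 2: Substitute t = -1. The i-th term has coefficient (-1)^i and exponent (m-i),
  so its value is (-1)^i * (-1)^(m-i) = (-1)^m = -1 for every i.
Step 3: All 567 terms equal -1, so Delta(-1) = 567 * (-1) = -567
Step 4: |Delta(-1)| = 567

567


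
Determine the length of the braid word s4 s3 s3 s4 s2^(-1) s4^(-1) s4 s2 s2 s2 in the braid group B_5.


The word length counts the number of generators (including inverses).
Listing each generator: s4, s3, s3, s4, s2^(-1), s4^(-1), s4, s2, s2, s2
There are 10 generators in this braid word.

10


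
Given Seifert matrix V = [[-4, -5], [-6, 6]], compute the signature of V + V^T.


Step 1: V + V^T = [[-8, -11], [-11, 12]]
Step 2: trace = 4, det = -217
Step 3: Discriminant = 4^2 - 4*(-217) = 884
Step 4: Eigenvalues: 16.8661, -12.8661
Step 5: Signature = (# positive eigenvalues) - (# negative eigenvalues) = 0

0


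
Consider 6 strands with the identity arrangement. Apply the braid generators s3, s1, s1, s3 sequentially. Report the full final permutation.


Starting with identity [1, 2, 3, 4, 5, 6].
Apply generators in sequence:
  After s3: [1, 2, 4, 3, 5, 6]
  After s1: [2, 1, 4, 3, 5, 6]
  After s1: [1, 2, 4, 3, 5, 6]
  After s3: [1, 2, 3, 4, 5, 6]
Final permutation: [1, 2, 3, 4, 5, 6]

[1, 2, 3, 4, 5, 6]


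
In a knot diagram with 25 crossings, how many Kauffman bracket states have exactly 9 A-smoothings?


We choose which 9 of 25 crossings get A-smoothings.
C(25, 9) = 25! / (9! * 16!)
= 2042975

2042975


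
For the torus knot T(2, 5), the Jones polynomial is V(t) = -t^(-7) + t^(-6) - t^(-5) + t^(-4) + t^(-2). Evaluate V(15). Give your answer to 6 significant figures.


Substituting t = 15 into V(t) = -t^(-7) + t^(-6) - t^(-5) + t^(-4) + t^(-2):
  (-)t^(-7) = -5.85277e-09
  (+)t^(-6) = 8.77915e-08
  (-)t^(-5) = -1.31687e-06
  (+)t^(-4) = 1.97531e-05
  (+)t^(-2) = 0.00444444
Sum = (-5.85277e-09) + (8.77915e-08) + (-1.31687e-06) + (1.97531e-05) + (0.00444444)
= 0.004462962597
Rounded to 6 significant figures: 0.00446296

0.00446296


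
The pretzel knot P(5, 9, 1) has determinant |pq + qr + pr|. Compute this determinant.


Step 1: Compute pq + qr + pr.
pq = 5*9 = 45
qr = 9*1 = 9
pr = 5*1 = 5
pq + qr + pr = 45 + 9 + 5 = 59
Step 2: Take absolute value.
det(P(5,9,1)) = |59| = 59

59


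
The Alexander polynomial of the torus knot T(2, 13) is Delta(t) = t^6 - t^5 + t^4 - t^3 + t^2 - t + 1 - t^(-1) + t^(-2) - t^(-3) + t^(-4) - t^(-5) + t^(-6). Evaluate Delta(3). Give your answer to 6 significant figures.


Substituting t = 3 into Delta(t) = t^6 - t^5 + t^4 - t^3 + t^2 - t + 1 - t^(-1) + t^(-2) - t^(-3) + t^(-4) - t^(-5) + t^(-6):
Term values: (729) + (-243) + (81) + (-27) + (9) + (-3) + (1) + (-0.333333) + (0.111111) + (-0.037037) + (0.0123457) + (-0.00411523) + (0.00137174)
Sum = 546.7503429
Rounded to 6 significant figures: 546.75

546.75


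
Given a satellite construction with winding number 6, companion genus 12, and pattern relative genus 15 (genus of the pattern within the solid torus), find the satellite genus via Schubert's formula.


Schubert: g(satellite) = g_rel(pattern) + |winding| * g(companion),
where g_rel(pattern) is the genus of the pattern relative to the solid torus.
= 15 + 6 * 12
= 15 + 72 = 87

87


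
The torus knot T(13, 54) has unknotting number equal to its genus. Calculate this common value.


For a torus knot T(p,q), both the unknotting number and genus equal (p-1)(q-1)/2.
= (13-1)(54-1)/2
= 12*53/2
= 636/2 = 318

318


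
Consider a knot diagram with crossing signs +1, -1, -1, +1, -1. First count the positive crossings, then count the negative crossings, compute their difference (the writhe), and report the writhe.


Step 1: Count positive crossings (+1).
Positive crossings: 2
Step 2: Count negative crossings (-1).
Negative crossings: 3
Step 3: Writhe = (positive) - (negative)
w = 2 - 3 = -1
Step 4: |w| = 1, and w is negative

-1


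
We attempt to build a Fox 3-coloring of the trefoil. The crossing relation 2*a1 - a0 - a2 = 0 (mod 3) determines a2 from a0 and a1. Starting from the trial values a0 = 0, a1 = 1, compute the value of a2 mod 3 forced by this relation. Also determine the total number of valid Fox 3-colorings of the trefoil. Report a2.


Step 1: Apply the given crossing relation 2*a1 - a0 - a2 = 0 (mod 3).
  a2 = 2*a1 - a0 mod 3
  a2 = 2*1 - 0 mod 3
  a2 = 2 - 0 mod 3
  a2 = 2 mod 3 = 2
Step 2: The trefoil has determinant 3.
  Number of Fox p-colorings (p prime) is p^2 if p = 3, else p.
  Since p = 3 divides det = 3, the trefoil is 3-colorable.
  (Indeed for p = 3 any choice of a0, a1 extends to a valid coloring; the trial (a0, a1, a2) = (0, 1, 2) satisfies all three crossing relations.)
  Total colorings = 3^2 = 9
Step 3: a2 = 2, total Fox 3-colorings = 9

2


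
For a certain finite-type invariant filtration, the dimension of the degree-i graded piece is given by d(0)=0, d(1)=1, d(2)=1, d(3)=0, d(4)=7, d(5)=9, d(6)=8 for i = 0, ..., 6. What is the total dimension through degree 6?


Total dimension = d(0) + d(1) + ... + d(6)
= 0 + 1 + 1 + 0 + 7 + 9 + 8
= 26

26


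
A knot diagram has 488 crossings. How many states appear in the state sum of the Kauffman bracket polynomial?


Each crossing contributes 2 choices (A-smoothing or B-smoothing).
Total states = 2^488 = 799167628880894011233688890827050574271641124522232614619944181664095165137859998750798362384253944616915694367080095461234681773897801038410285056

799167628880894011233688890827050574271641124522232614619944181664095165137859998750798362384253944616915694367080095461234681773897801038410285056


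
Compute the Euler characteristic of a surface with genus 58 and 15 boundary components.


chi = 2 - 2g - b
= 2 - 2*58 - 15
= 2 - 116 - 15 = -129

-129


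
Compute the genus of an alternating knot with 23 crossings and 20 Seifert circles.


For alternating knots, g = (c - s + 1)/2.
= (23 - 20 + 1)/2
= 4/2 = 2

2


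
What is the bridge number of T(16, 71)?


The bridge number of T(p,q) is min(p,q).
min(16, 71) = 16

16


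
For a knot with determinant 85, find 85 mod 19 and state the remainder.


Step 1: A knot is p-colorable if and only if p divides its determinant.
Step 2: Compute 85 mod 19.
85 = 4 * 19 + 9
Step 3: 85 mod 19 = 9
Step 4: The knot is 19-colorable: no

9


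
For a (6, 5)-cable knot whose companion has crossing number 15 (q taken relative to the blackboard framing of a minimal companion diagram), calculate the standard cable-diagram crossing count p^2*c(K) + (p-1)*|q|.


Step 1: Each of the c(K) crossings of the companion diagram becomes p*p = p^2 crossings among the p parallel strands, and each of the |q| twists s_1 s_2 ... s_(p-1) adds (p-1) crossings.
  Crossings = p^2 * c(K) + (p-1)*|q|
Step 2: = 6^2 * 15 + (6-1)*5
Step 3: = 36*15 + 5*5
Step 4: = 540 + 25 = 565

565


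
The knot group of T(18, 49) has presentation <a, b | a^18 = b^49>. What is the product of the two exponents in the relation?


The relation is a^18 = b^49.
Product of exponents = 18 * 49
= 882

882


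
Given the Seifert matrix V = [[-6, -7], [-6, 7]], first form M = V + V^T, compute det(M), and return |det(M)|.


Step 1: Form V + V^T where V = [[-6, -7], [-6, 7]]
  V^T = [[-6, -6], [-7, 7]]
  V + V^T = [[-12, -13], [-13, 14]]
Step 2: det(V + V^T) = (-12)*14 - (-13)*(-13)
  = -168 - 169 = -337
Step 3: Knot determinant = |det(V + V^T)| = |-337| = 337

337


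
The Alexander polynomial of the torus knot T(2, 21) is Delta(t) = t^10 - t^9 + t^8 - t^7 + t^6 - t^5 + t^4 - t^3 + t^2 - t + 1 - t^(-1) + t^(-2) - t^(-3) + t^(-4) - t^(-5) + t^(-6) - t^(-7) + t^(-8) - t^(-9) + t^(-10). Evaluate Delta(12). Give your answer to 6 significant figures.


Substituting t = 12 into Delta(t) = t^10 - t^9 + t^8 - t^7 + t^6 - t^5 + t^4 - t^3 + t^2 - t + 1 - t^(-1) + t^(-2) - t^(-3) + t^(-4) - t^(-5) + t^(-6) - t^(-7) + t^(-8) - t^(-9) + t^(-10):
Term values: (61917364224) + (-5159780352) + (429981696) + (-35831808) + (2985984) + (-248832) + (20736) + (-1728) + (144) + (-12) + (1) + (-0.0833333) + (0.00694444) + (-0.000578704) + (4.82253e-05) + (-4.01878e-06) + (3.34898e-07) + (-2.79082e-08) + (2.32568e-09) + (-1.93807e-10) + (1.61506e-11)
Sum = 5.715449005e+10
Rounded to 6 significant figures: 5.71545e+10

5.71545e+10


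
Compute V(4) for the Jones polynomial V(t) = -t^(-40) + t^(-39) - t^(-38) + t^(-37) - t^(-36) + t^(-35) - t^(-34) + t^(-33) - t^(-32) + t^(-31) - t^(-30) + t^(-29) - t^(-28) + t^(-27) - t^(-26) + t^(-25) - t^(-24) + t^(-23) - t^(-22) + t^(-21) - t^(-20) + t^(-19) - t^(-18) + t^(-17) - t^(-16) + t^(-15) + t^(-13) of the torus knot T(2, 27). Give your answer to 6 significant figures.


Substituting t = 4 into V(t) = -t^(-40) + t^(-39) - t^(-38) + t^(-37) - t^(-36) + t^(-35) - t^(-34) + t^(-33) - t^(-32) + t^(-31) - t^(-30) + t^(-29) - t^(-28) + t^(-27) - t^(-26) + t^(-25) - t^(-24) + t^(-23) - t^(-22) + t^(-21) - t^(-20) + t^(-19) - t^(-18) + t^(-17) - t^(-16) + t^(-15) + t^(-13):
  (-)t^(-40) = -8.27181e-25
  (+)t^(-39) = 3.30872e-24
  (-)t^(-38) = -1.32349e-23
  (+)t^(-37) = 5.29396e-23
  (-)t^(-36) = -2.11758e-22
  (+)t^(-35) = 8.47033e-22
  (-)t^(-34) = -3.38813e-21
  (+)t^(-33) = 1.35525e-20
  (-)t^(-32) = -5.42101e-20
  (+)t^(-31) = 2.1684e-19
  (-)t^(-30) = -8.67362e-19
  (+)t^(-29) = 3.46945e-18
  (-)t^(-28) = -1.38778e-17
  (+)t^(-27) = 5.55112e-17
  (-)t^(-26) = -2.22045e-16
  (+)t^(-25) = 8.88178e-16
  (-)t^(-24) = -3.55271e-15
  (+)t^(-23) = 1.42109e-14
  (-)t^(-22) = -5.68434e-14
  (+)t^(-21) = 2.27374e-13
  (-)t^(-20) = -9.09495e-13
  (+)t^(-19) = 3.63798e-12
  (-)t^(-18) = -1.45519e-11
  (+)t^(-17) = 5.82077e-11
  (-)t^(-16) = -2.32831e-10
  (+)t^(-15) = 9.31323e-10
  (+)t^(-13) = 1.49012e-08
Sum = (-8.27181e-25) + (3.30872e-24) + (-1.32349e-23) + (5.29396e-23) + (-2.11758e-22) + (8.47033e-22) + (-3.38813e-21) + (1.35525e-20) + (-5.42101e-20) + (2.1684e-19) + (-8.67362e-19) + (3.46945e-18) + (-1.38778e-17) + (5.55112e-17) + (-2.22045e-16) + (8.88178e-16) + (-3.55271e-15) + (1.42109e-14) + (-5.68434e-14) + (2.27374e-13) + (-9.09495e-13) + (3.63798e-12) + (-1.45519e-11) + (5.82077e-11) + (-2.32831e-10) + (9.31323e-10) + (1.49012e-08)
= 1.564621925e-08
Rounded to 6 significant figures: 1.56462e-08

1.56462e-08


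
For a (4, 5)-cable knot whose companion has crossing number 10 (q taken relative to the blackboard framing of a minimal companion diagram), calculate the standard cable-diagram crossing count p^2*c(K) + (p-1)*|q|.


Step 1: Each of the c(K) crossings of the companion diagram becomes p*p = p^2 crossings among the p parallel strands, and each of the |q| twists s_1 s_2 ... s_(p-1) adds (p-1) crossings.
  Crossings = p^2 * c(K) + (p-1)*|q|
Step 2: = 4^2 * 10 + (4-1)*5
Step 3: = 16*10 + 3*5
Step 4: = 160 + 15 = 175

175


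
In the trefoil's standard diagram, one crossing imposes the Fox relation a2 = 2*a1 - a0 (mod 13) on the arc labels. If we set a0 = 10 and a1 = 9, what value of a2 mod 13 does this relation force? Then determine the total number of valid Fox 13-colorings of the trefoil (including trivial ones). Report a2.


Step 1: Apply the given crossing relation 2*a1 - a0 - a2 = 0 (mod 13).
  a2 = 2*a1 - a0 mod 13
  a2 = 2*9 - 10 mod 13
  a2 = 18 - 10 mod 13
  a2 = 8 mod 13 = 8
Step 2: The trefoil has determinant 3.
  Number of Fox p-colorings (p prime) is p^2 if p = 3, else p.
  Since 13 does not divide 3, only trivial (constant) colorings exist.
  (So the trial a0 = 10, a1 = 9 with a0 != a1 does NOT extend to a valid coloring of the whole trefoil: the other two crossing relations require 3*(a1 - a0) = 0 (mod 13), which fails.)
  Total colorings = 13
Step 3: a2 = 8, total Fox 13-colorings = 13

8


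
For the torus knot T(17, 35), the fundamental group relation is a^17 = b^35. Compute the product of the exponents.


The relation is a^17 = b^35.
Product of exponents = 17 * 35
= 595

595


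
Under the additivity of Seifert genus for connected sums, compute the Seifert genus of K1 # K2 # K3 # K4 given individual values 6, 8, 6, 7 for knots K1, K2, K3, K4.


The Seifert genus is additive under connected sum.
Seifert genus(K1 # K2 # K3 # K4) = (6) + (8) + (6) + (7)
= 27

27


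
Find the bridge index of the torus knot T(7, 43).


The bridge number of T(p,q) is min(p,q).
min(7, 43) = 7

7


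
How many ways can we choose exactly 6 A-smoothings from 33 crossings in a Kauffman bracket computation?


We choose which 6 of 33 crossings get A-smoothings.
C(33, 6) = 33! / (6! * 27!)
= 1107568

1107568


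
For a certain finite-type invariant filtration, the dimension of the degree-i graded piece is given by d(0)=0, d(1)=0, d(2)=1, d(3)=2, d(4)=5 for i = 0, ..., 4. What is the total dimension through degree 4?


Total dimension = d(0) + d(1) + ... + d(4)
= 0 + 0 + 1 + 2 + 5
= 8

8


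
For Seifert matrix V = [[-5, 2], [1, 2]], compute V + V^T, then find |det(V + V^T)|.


Step 1: Form V + V^T where V = [[-5, 2], [1, 2]]
  V^T = [[-5, 1], [2, 2]]
  V + V^T = [[-10, 3], [3, 4]]
Step 2: det(V + V^T) = (-10)*4 - 3*3
  = -40 - 9 = -49
Step 3: Knot determinant = |det(V + V^T)| = |-49| = 49

49


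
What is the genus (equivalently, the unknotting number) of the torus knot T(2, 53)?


For a torus knot T(p,q), both the unknotting number and genus equal (p-1)(q-1)/2.
= (2-1)(53-1)/2
= 1*52/2
= 52/2 = 26

26


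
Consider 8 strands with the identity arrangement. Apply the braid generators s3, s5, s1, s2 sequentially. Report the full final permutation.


Starting with identity [1, 2, 3, 4, 5, 6, 7, 8].
Apply generators in sequence:
  After s3: [1, 2, 4, 3, 5, 6, 7, 8]
  After s5: [1, 2, 4, 3, 6, 5, 7, 8]
  After s1: [2, 1, 4, 3, 6, 5, 7, 8]
  After s2: [2, 4, 1, 3, 6, 5, 7, 8]
Final permutation: [2, 4, 1, 3, 6, 5, 7, 8]

[2, 4, 1, 3, 6, 5, 7, 8]


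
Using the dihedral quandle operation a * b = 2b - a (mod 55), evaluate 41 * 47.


41 * 47 = 2*47 - 41 mod 55
= 94 - 41 mod 55
= 53 mod 55 = 53

53


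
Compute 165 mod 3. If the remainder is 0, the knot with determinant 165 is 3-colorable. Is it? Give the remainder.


Step 1: A knot is p-colorable if and only if p divides its determinant.
Step 2: Compute 165 mod 3.
165 = 55 * 3 + 0
Step 3: 165 mod 3 = 0
Step 4: The knot is 3-colorable: yes

0


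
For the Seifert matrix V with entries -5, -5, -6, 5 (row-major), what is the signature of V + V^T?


Step 1: V + V^T = [[-10, -11], [-11, 10]]
Step 2: trace = 0, det = -221
Step 3: Discriminant = 0^2 - 4*(-221) = 884
Step 4: Eigenvalues: 14.8661, -14.8661
Step 5: Signature = (# positive eigenvalues) - (# negative eigenvalues) = 0

0


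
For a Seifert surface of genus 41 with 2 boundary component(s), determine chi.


chi = 2 - 2g - b
= 2 - 2*41 - 2
= 2 - 82 - 2 = -82

-82


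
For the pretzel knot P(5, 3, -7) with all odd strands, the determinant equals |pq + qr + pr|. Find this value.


Step 1: Compute pq + qr + pr.
pq = 5*3 = 15
qr = 3*(-7) = -21
pr = 5*(-7) = -35
pq + qr + pr = 15 + (-21) + (-35) = -41
Step 2: Take absolute value.
det(P(5,3,-7)) = |-41| = 41

41


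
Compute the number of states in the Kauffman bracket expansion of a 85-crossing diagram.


Each crossing contributes 2 choices (A-smoothing or B-smoothing).
Total states = 2^85 = 38685626227668133590597632

38685626227668133590597632


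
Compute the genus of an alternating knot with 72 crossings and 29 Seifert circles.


For alternating knots, g = (c - s + 1)/2.
= (72 - 29 + 1)/2
= 44/2 = 22

22


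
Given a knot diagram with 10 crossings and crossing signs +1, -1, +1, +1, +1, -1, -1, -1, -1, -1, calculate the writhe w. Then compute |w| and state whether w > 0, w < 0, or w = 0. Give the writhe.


Step 1: Count positive crossings (+1).
Positive crossings: 4
Step 2: Count negative crossings (-1).
Negative crossings: 6
Step 3: Writhe = (positive) - (negative)
w = 4 - 6 = -2
Step 4: |w| = 2, and w is negative

-2


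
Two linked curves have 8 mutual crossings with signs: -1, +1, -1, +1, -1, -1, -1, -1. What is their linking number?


Step 1: Count positive crossings: 2
Step 2: Count negative crossings: 6
Step 3: Sum of signs = 2 - 6 = -4
Step 4: Linking number = sum/2 = -4/2 = -2

-2


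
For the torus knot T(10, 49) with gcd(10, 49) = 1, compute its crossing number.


For a torus knot T(p, q) with gcd(p,q)=1,
the crossing number is min(p*(q-1), q*(p-1)).
p*(q-1) = 10*48 = 480
q*(p-1) = 49*9 = 441
min(480, 441) = 441

441


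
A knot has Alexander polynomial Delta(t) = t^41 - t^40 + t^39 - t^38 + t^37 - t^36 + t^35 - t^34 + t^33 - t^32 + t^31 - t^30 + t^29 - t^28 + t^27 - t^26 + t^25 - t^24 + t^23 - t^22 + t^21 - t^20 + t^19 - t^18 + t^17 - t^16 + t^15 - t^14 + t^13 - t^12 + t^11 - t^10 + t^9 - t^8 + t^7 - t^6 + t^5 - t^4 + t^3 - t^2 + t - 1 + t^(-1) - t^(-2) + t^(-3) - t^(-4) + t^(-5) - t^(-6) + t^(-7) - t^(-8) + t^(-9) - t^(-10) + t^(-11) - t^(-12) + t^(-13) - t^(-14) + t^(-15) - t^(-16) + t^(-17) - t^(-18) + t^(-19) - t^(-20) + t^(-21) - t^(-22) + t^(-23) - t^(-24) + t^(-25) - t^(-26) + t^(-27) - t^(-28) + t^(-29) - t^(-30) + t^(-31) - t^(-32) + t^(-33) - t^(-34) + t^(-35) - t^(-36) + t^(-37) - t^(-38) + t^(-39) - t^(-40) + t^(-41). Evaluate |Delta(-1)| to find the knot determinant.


Step 1: The polynomial has 83 terms with alternating signs, exponents from 41 down to -41.
Step 2: Substitute t = -1. The i-th term has coefficient (-1)^i and exponent (m-i),
  so its value is (-1)^i * (-1)^(m-i) = (-1)^m = -1 for every i.
Step 3: All 83 terms equal -1, so Delta(-1) = 83 * (-1) = -83
Step 4: |Delta(-1)| = 83

83


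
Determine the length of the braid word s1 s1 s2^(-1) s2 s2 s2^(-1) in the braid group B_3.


The word length counts the number of generators (including inverses).
Listing each generator: s1, s1, s2^(-1), s2, s2, s2^(-1)
There are 6 generators in this braid word.

6


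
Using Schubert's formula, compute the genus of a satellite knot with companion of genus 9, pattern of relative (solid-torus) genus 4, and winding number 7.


Schubert: g(satellite) = g_rel(pattern) + |winding| * g(companion),
where g_rel(pattern) is the genus of the pattern relative to the solid torus.
= 4 + 7 * 9
= 4 + 63 = 67

67


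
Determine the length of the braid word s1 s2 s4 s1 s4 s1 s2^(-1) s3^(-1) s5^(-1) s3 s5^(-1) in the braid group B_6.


The word length counts the number of generators (including inverses).
Listing each generator: s1, s2, s4, s1, s4, s1, s2^(-1), s3^(-1), s5^(-1), s3, s5^(-1)
There are 11 generators in this braid word.

11


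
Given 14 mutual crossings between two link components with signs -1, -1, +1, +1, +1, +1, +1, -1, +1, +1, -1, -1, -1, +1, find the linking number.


Step 1: Count positive crossings: 8
Step 2: Count negative crossings: 6
Step 3: Sum of signs = 8 - 6 = 2
Step 4: Linking number = sum/2 = 2/2 = 1

1


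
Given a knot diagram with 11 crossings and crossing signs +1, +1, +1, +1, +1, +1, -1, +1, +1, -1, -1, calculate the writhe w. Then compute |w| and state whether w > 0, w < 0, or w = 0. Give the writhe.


Step 1: Count positive crossings (+1).
Positive crossings: 8
Step 2: Count negative crossings (-1).
Negative crossings: 3
Step 3: Writhe = (positive) - (negative)
w = 8 - 3 = 5
Step 4: |w| = 5, and w is positive

5


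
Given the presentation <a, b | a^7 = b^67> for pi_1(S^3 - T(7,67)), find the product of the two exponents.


The relation is a^7 = b^67.
Product of exponents = 7 * 67
= 469

469


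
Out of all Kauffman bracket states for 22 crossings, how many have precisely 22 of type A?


We choose which 22 of 22 crossings get A-smoothings.
C(22, 22) = 22! / (22! * 0!)
= 1

1


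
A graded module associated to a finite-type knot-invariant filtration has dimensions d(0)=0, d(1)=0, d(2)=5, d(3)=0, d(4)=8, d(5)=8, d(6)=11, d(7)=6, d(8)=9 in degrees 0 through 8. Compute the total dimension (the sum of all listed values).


Total dimension = d(0) + d(1) + ... + d(8)
= 0 + 0 + 5 + 0 + 8 + 8 + 11 + 6 + 9
= 47

47


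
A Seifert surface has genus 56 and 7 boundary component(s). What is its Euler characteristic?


chi = 2 - 2g - b
= 2 - 2*56 - 7
= 2 - 112 - 7 = -117

-117


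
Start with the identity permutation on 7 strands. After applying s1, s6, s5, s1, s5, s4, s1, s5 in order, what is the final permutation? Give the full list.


Starting with identity [1, 2, 3, 4, 5, 6, 7].
Apply generators in sequence:
  After s1: [2, 1, 3, 4, 5, 6, 7]
  After s6: [2, 1, 3, 4, 5, 7, 6]
  After s5: [2, 1, 3, 4, 7, 5, 6]
  After s1: [1, 2, 3, 4, 7, 5, 6]
  After s5: [1, 2, 3, 4, 5, 7, 6]
  After s4: [1, 2, 3, 5, 4, 7, 6]
  After s1: [2, 1, 3, 5, 4, 7, 6]
  After s5: [2, 1, 3, 5, 7, 4, 6]
Final permutation: [2, 1, 3, 5, 7, 4, 6]

[2, 1, 3, 5, 7, 4, 6]


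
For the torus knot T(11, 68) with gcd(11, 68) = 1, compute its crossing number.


For a torus knot T(p, q) with gcd(p,q)=1,
the crossing number is min(p*(q-1), q*(p-1)).
p*(q-1) = 11*67 = 737
q*(p-1) = 68*10 = 680
min(737, 680) = 680

680


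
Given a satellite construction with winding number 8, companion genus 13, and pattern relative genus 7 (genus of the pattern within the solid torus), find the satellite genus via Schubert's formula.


Schubert: g(satellite) = g_rel(pattern) + |winding| * g(companion),
where g_rel(pattern) is the genus of the pattern relative to the solid torus.
= 7 + 8 * 13
= 7 + 104 = 111

111


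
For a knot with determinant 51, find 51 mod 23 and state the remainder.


Step 1: A knot is p-colorable if and only if p divides its determinant.
Step 2: Compute 51 mod 23.
51 = 2 * 23 + 5
Step 3: 51 mod 23 = 5
Step 4: The knot is 23-colorable: no

5


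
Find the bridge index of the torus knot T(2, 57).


The bridge number of T(p,q) is min(p,q).
min(2, 57) = 2

2


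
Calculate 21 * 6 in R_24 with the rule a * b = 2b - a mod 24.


21 * 6 = 2*6 - 21 mod 24
= 12 - 21 mod 24
= -9 mod 24 = 15

15


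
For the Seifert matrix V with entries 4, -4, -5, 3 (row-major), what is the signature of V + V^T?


Step 1: V + V^T = [[8, -9], [-9, 6]]
Step 2: trace = 14, det = -33
Step 3: Discriminant = 14^2 - 4*(-33) = 328
Step 4: Eigenvalues: 16.0554, -2.05539
Step 5: Signature = (# positive eigenvalues) - (# negative eigenvalues) = 0

0


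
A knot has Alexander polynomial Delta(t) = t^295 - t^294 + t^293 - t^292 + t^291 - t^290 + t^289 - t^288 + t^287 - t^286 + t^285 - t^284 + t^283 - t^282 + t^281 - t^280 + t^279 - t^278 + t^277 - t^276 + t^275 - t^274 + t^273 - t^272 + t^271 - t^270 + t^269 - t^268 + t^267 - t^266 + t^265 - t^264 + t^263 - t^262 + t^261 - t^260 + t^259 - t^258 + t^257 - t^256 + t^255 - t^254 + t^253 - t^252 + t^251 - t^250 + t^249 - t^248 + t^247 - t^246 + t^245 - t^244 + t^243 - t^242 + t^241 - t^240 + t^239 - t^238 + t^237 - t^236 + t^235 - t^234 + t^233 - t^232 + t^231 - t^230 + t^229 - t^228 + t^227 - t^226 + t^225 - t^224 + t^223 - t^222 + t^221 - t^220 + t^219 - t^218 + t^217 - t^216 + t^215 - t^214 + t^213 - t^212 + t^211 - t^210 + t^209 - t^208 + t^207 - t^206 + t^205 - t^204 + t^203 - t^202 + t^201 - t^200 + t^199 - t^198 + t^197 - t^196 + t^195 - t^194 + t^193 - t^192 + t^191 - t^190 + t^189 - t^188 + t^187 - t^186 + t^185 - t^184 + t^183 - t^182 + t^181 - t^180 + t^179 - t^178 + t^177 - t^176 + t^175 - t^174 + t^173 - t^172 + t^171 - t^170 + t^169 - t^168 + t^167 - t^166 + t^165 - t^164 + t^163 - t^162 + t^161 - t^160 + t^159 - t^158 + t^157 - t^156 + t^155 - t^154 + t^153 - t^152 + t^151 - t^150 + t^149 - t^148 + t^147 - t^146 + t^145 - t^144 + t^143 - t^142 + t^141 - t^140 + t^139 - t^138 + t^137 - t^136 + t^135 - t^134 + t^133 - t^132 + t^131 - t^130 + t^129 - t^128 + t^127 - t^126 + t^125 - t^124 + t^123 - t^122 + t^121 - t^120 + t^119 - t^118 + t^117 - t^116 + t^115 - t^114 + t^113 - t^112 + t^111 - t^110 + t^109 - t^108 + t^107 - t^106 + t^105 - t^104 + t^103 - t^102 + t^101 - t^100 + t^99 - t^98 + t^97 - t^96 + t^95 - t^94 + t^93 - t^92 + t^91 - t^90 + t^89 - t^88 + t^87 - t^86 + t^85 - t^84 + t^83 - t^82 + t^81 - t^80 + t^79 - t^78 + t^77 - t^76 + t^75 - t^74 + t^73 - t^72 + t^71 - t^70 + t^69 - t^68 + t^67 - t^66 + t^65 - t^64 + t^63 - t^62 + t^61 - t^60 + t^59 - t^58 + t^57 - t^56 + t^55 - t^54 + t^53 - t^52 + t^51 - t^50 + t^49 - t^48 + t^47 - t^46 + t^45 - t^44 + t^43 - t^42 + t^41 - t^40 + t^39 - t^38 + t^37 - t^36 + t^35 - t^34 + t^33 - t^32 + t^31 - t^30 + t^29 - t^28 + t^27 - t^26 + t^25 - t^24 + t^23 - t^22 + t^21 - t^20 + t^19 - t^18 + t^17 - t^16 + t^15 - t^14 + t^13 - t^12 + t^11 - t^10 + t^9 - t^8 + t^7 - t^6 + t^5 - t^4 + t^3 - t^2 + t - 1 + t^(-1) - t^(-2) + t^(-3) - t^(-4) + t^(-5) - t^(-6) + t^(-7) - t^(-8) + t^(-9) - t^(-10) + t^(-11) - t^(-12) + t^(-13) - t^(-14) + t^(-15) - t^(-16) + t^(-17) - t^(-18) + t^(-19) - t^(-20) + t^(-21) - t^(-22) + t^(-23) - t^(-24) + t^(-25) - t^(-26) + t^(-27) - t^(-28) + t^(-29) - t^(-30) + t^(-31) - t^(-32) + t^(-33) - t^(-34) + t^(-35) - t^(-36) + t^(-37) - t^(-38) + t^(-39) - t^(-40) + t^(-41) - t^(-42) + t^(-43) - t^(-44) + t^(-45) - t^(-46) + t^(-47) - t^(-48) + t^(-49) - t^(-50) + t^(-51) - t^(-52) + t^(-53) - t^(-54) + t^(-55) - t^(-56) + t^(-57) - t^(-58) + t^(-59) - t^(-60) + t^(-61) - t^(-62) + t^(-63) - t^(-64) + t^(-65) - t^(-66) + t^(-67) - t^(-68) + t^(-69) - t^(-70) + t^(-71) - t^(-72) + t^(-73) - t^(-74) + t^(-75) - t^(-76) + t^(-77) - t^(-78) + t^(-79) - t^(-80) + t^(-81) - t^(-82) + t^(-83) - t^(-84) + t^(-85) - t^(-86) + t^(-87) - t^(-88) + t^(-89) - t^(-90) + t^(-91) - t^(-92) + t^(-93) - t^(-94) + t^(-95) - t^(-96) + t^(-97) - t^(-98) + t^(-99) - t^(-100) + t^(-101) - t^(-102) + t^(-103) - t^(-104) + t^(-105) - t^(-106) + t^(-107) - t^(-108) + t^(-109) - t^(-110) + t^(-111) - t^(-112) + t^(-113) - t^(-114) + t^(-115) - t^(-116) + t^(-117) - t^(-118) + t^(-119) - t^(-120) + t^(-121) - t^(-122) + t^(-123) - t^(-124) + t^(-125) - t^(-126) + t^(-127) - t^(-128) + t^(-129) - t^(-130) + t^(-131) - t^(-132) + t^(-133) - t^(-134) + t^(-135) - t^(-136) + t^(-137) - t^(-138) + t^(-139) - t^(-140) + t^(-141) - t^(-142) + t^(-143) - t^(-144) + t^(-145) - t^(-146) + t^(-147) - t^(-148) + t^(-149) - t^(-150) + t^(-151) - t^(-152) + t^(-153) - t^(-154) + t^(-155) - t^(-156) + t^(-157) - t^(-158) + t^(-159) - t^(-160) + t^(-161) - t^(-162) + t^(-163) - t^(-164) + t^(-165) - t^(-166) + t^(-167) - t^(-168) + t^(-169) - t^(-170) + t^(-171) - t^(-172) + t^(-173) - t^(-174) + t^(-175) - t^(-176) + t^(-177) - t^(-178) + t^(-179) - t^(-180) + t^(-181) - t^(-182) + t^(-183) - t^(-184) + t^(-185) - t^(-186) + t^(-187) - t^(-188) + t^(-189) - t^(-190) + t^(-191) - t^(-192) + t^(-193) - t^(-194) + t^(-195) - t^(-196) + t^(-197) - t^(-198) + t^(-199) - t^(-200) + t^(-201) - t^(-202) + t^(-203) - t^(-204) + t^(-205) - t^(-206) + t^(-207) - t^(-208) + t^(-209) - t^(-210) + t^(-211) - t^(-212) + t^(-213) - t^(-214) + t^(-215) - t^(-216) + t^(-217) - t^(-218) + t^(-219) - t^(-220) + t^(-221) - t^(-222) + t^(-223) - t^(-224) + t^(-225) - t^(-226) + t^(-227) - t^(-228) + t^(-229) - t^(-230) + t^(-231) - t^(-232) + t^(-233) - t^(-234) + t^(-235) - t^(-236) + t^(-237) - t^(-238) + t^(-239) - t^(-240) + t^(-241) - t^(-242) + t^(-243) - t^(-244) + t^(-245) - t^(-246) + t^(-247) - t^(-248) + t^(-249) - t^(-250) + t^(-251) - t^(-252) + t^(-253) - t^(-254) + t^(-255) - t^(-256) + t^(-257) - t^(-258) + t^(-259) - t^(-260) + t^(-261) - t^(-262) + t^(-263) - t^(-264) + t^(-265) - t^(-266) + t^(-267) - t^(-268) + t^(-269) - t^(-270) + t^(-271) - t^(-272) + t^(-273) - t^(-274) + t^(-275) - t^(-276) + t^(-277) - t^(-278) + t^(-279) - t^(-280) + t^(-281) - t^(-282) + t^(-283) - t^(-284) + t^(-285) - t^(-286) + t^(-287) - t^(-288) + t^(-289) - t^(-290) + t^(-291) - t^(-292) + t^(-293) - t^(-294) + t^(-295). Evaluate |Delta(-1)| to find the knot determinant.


Step 1: The polynomial has 591 terms with alternating signs, exponents from 295 down to -295.
Step 2: Substitute t = -1. The i-th term has coefficient (-1)^i and exponent (m-i),
  so its value is (-1)^i * (-1)^(m-i) = (-1)^m = -1 for every i.
Step 3: All 591 terms equal -1, so Delta(-1) = 591 * (-1) = -591
Step 4: |Delta(-1)| = 591

591


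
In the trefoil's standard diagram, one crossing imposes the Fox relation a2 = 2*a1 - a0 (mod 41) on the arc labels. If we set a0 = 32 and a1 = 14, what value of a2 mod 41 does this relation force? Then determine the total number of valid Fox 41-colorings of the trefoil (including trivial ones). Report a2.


Step 1: Apply the given crossing relation 2*a1 - a0 - a2 = 0 (mod 41).
  a2 = 2*a1 - a0 mod 41
  a2 = 2*14 - 32 mod 41
  a2 = 28 - 32 mod 41
  a2 = -4 mod 41 = 37
Step 2: The trefoil has determinant 3.
  Number of Fox p-colorings (p prime) is p^2 if p = 3, else p.
  Since 41 does not divide 3, only trivial (constant) colorings exist.
  (So the trial a0 = 32, a1 = 14 with a0 != a1 does NOT extend to a valid coloring of the whole trefoil: the other two crossing relations require 3*(a1 - a0) = 0 (mod 41), which fails.)
  Total colorings = 41
Step 3: a2 = 37, total Fox 41-colorings = 41

37


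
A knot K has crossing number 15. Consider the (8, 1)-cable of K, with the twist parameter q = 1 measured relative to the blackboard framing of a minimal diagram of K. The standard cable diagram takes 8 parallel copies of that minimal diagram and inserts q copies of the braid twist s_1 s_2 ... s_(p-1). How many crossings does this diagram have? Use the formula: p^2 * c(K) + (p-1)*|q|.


Step 1: Each of the c(K) crossings of the companion diagram becomes p*p = p^2 crossings among the p parallel strands, and each of the |q| twists s_1 s_2 ... s_(p-1) adds (p-1) crossings.
  Crossings = p^2 * c(K) + (p-1)*|q|
Step 2: = 8^2 * 15 + (8-1)*1
Step 3: = 64*15 + 7*1
Step 4: = 960 + 7 = 967

967


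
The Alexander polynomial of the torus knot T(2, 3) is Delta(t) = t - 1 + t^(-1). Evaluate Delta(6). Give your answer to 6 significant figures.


Substituting t = 6 into Delta(t) = t - 1 + t^(-1):
Term values: (6) + (-1) + (0.166667)
Sum = 5.166666667
Rounded to 6 significant figures: 5.16667

5.16667


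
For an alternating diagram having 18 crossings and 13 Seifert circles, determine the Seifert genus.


For alternating knots, g = (c - s + 1)/2.
= (18 - 13 + 1)/2
= 6/2 = 3

3


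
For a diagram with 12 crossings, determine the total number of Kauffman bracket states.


Each crossing contributes 2 choices (A-smoothing or B-smoothing).
Total states = 2^12 = 4096

4096


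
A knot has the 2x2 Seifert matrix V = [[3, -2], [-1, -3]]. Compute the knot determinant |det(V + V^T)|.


Step 1: Form V + V^T where V = [[3, -2], [-1, -3]]
  V^T = [[3, -1], [-2, -3]]
  V + V^T = [[6, -3], [-3, -6]]
Step 2: det(V + V^T) = 6*(-6) - (-3)*(-3)
  = -36 - 9 = -45
Step 3: Knot determinant = |det(V + V^T)| = |-45| = 45

45
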